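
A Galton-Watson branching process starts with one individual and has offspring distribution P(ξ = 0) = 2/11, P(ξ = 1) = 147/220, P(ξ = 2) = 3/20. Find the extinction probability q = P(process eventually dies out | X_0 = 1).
q = 1

Mean offspring μ = 0·2/11 + 1·147/220 + 2·3/20 = 213/220 ≤ 1. For μ ≤ 1 with offspring not concentrated at 1, the Galton-Watson process goes extinct almost surely, so q = 1.
(Algebraic check: The pgf is f(s) = 2/11 + 147/220·s + 3/20·s². The extinction probability q is the smallest fixed point of f in [0, 1]. Setting s = f(s):
  3/20·s² + (147/220 − 1)·s + 2/11 = 0
  3/20·s² − (2/11 + 3/20)·s + 2/11 = 0
which factors as (s − 1)·(3/20·s − 2/11) = 0, giving roots s = 1 and s = (2/11)/(3/20) = 40/33. Since 40/33 ≥ 1, the smallest root in [0, 1] is s = 1.)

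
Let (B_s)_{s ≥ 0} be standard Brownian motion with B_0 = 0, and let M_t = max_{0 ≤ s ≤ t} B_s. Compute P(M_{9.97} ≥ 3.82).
P(M_{9.97} ≥ 3.82) = 2·P(B_{9.97} ≥ 3.82) = 2(1 − Φ(3.82/√9.97)) ≈ 0.2264

By the reflection principle for Brownian motion, P(M_t ≥ a) = 2 · P(B_t ≥ a) for a ≥ 0. Since B_t ~ N(0, t), P(B_t ≥ 3.82) = 1 − Φ(3.82/√t) = 1 − Φ(3.82/√9.97) = 1 − Φ(1.2098). So
  P(M_{9.97} ≥ 3.82) = 2(1 − Φ(1.2098)) ≈ 0.2264.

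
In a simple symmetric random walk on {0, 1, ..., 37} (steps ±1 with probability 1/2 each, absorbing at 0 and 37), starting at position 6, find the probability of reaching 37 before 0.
P(hit 37 before 0) = 6/37

Let u_k = P(hit 37 before 0 | start at k). Then u_0 = 0, u_37 = 1, and u_k = u_{k-1}/2 + u_{k+1}/2 for 1 ≤ k ≤ 36. This harmonic recurrence is solved by u_k = k/37, giving u_6 = 6/37.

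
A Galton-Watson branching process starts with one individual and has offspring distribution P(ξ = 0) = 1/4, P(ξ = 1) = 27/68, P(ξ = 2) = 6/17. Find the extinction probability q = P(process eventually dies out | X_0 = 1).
q = 17/24

The pgf is f(s) = 1/4 + 27/68·s + 6/17·s². The extinction probability q is the smallest fixed point of f in [0, 1]. Setting s = f(s):
  6/17·s² + (27/68 − 1)·s + 1/4 = 0
  6/17·s² − (1/4 + 6/17)·s + 1/4 = 0
which factors as (s − 1)·(6/17·s − 1/4) = 0, giving roots s = 1 and s = (1/4)/(6/17) = 17/24.
Mean offspring μ = 27/68 + 2·6/17 = 75/68 > 1 (supercritical), so q < 1. The extinction probability is the smaller root: q = (1/4)/(6/17) = 17/24.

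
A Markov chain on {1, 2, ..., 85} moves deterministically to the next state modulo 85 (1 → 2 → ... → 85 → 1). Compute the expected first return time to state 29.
E[T_29 | X_0 = 29] = 85

The chain cycles deterministically, so starting at state 29 it returns in exactly 85 steps. Equivalently, the stationary distribution is uniform π_j = 1/85 for every state j, so by Kac's formula E[T_29] = 1/π_29 = 85.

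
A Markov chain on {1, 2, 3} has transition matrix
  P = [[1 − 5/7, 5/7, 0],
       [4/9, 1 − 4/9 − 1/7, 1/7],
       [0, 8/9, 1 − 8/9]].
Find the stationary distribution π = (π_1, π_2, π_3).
π = (1568/4493, 2520/4493, 405/4493)

This is a birth-death chain on three states, which satisfies detailed balance: π_1 · P_{12} = π_2 · P_{21} and π_2 · P_{23} = π_3 · P_{32}.
From π_1 · 5/7 = π_2 · 4/9: π_2/π_1 = (5/7)/(4/9) = 45/28.
From π_2 · 1/7 = π_3 · 8/9: π_3/π_2 = (1/7)/(8/9) = 9/56.
Take π_1 proportional to 1; then unnormalized π = (1, 45/28, 405/1568). Normalize by dividing by the sum 4493/1568:
  π = (1568/4493, 2520/4493, 405/4493).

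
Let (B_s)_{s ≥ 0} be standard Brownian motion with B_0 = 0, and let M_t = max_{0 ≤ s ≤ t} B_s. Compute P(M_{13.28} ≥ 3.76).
P(M_{13.28} ≥ 3.76) = 2·P(B_{13.28} ≥ 3.76) = 2(1 − Φ(3.76/√13.28)) ≈ 0.3022

By the reflection principle for Brownian motion, P(M_t ≥ a) = 2 · P(B_t ≥ a) for a ≥ 0. Since B_t ~ N(0, t), P(B_t ≥ 3.76) = 1 − Φ(3.76/√t) = 1 − Φ(3.76/√13.28) = 1 − Φ(1.0318). So
  P(M_{13.28} ≥ 3.76) = 2(1 − Φ(1.0318)) ≈ 0.3022.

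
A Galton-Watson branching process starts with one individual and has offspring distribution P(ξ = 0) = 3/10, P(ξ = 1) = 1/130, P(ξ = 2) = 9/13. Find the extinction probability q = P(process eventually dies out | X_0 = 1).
q = 13/30

The pgf is f(s) = 3/10 + 1/130·s + 9/13·s². The extinction probability q is the smallest fixed point of f in [0, 1]. Setting s = f(s):
  9/13·s² + (1/130 − 1)·s + 3/10 = 0
  9/13·s² − (3/10 + 9/13)·s + 3/10 = 0
which factors as (s − 1)·(9/13·s − 3/10) = 0, giving roots s = 1 and s = (3/10)/(9/13) = 13/30.
Mean offspring μ = 1/130 + 2·9/13 = 181/130 > 1 (supercritical), so q < 1. The extinction probability is the smaller root: q = (3/10)/(9/13) = 13/30.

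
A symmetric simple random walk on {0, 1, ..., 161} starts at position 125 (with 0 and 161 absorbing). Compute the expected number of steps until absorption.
E[τ | X_0 = 125] = 4500

Let v_k = E[τ | X_0 = k]. Boundary: v_0 = v_161 = 0. Recurrence: v_k = 1 + (v_{k-1} + v_{k+1})/2 for 1 ≤ k ≤ 160. The particular solution to v_k − (v_{k-1} + v_{k+1})/2 = 1 is v_k = −k^2. Adding homogeneous solution A + B k and matching boundaries gives v_k = k (161 − k). Substituting k = 125: v_125 = 125 · 36 = 4500.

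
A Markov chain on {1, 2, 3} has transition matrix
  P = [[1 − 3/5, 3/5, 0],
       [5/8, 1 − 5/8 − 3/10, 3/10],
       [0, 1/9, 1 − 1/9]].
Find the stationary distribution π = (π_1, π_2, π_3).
π = (125/569, 120/569, 324/569)

This is a birth-death chain on three states, which satisfies detailed balance: π_1 · P_{12} = π_2 · P_{21} and π_2 · P_{23} = π_3 · P_{32}.
From π_1 · 3/5 = π_2 · 5/8: π_2/π_1 = (3/5)/(5/8) = 24/25.
From π_2 · 3/10 = π_3 · 1/9: π_3/π_2 = (3/10)/(1/9) = 27/10.
Take π_1 proportional to 1; then unnormalized π = (1, 24/25, 324/125). Normalize by dividing by the sum 569/125:
  π = (125/569, 120/569, 324/569).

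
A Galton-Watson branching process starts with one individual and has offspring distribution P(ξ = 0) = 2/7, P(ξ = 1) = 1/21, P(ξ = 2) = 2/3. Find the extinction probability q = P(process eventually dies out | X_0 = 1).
q = 3/7

The pgf is f(s) = 2/7 + 1/21·s + 2/3·s². The extinction probability q is the smallest fixed point of f in [0, 1]. Setting s = f(s):
  2/3·s² + (1/21 − 1)·s + 2/7 = 0
  2/3·s² − (2/7 + 2/3)·s + 2/7 = 0
which factors as (s − 1)·(2/3·s − 2/7) = 0, giving roots s = 1 and s = (2/7)/(2/3) = 3/7.
Mean offspring μ = 1/21 + 2·2/3 = 29/21 > 1 (supercritical), so q < 1. The extinction probability is the smaller root: q = (2/7)/(2/3) = 3/7.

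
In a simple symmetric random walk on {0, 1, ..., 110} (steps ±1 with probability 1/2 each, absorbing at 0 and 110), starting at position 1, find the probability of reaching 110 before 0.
P(hit 110 before 0) = 1/110

Let u_k = P(hit 110 before 0 | start at k). Then u_0 = 0, u_110 = 1, and u_k = u_{k-1}/2 + u_{k+1}/2 for 1 ≤ k ≤ 109. This harmonic recurrence is solved by u_k = k/110, giving u_1 = 1/110.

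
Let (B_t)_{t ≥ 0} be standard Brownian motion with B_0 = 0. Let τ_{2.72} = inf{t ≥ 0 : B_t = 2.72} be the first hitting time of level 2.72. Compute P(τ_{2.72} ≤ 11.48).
P(τ_{2.72} ≤ 11.48) = 2(1 − Φ(2.72/√11.48)) = 2(1 − Φ(0.8028)) ≈ 0.4221

By the reflection principle for standard BM, P(τ_b ≤ t) = 2 · P(B_t ≥ b). Since B_t ~ N(0, t), P(B_t ≥ 2.72) = 1 − Φ(2.72/√t) = 1 − Φ(2.72/√11.48) = 1 − Φ(0.8028) ≈ 0.21105. Doubling: P(τ_{2.72} ≤ 11.48) ≈ 2 · 0.21105 = 0.42210 ≈ 0.4221.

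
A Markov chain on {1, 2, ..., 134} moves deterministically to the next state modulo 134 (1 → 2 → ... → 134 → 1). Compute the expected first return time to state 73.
E[T_73 | X_0 = 73] = 134

The chain cycles deterministically, so starting at state 73 it returns in exactly 134 steps. Equivalently, the stationary distribution is uniform π_j = 1/134 for every state j, so by Kac's formula E[T_73] = 1/π_73 = 134.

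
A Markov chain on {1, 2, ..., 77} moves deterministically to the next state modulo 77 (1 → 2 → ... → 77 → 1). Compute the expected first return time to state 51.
E[T_51 | X_0 = 51] = 77

The chain cycles deterministically, so starting at state 51 it returns in exactly 77 steps. Equivalently, the stationary distribution is uniform π_j = 1/77 for every state j, so by Kac's formula E[T_51] = 1/π_51 = 77.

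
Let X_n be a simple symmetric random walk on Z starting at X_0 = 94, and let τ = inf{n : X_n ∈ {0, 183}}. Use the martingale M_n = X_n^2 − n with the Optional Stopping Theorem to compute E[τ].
E[τ] = 8366

M_n = X_n^2 − n is a martingale (since E[X_{n+1}^2 | F_n] = X_n^2 + 1). By OST (τ has finite mean in a bounded region), E[M_τ] = E[M_0] = X_0^2 − 0 = 94^2 = 8836. Also E[M_τ] = E[X_τ^2] − E[τ]. The walk exits at 0 or 183, with P(hit 183 first) = 94/183, so E[X_τ^2] = 183^2 · 94/183 + 0 = 17202. Thus E[τ] = E[X_τ^2] − E[M_τ] = 17202 − 8836 = 8366 = 94(183 − 94) = 8366.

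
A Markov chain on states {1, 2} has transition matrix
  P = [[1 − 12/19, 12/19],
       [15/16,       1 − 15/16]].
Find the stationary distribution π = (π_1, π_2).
π_1 = 95/159, π_2 = 64/159

Solve πP = π with π_1 + π_2 = 1. From πP = π: π_1 · (1 − 12/19) + π_2 · 15/16 = π_1 ⇒ π_2 · 15/16 = π_1 · 12/19 ⇒ π_2/π_1 = (12/19)/(15/16) = 64/95. Together with π_1 + π_2 = 1:
  π_1 = (15/16)/(12/19 + 15/16) = (15/16)/(477/304) = 95/159,
  π_2 = (12/19)/(12/19 + 15/16) = (12/19)/(477/304) = 64/159.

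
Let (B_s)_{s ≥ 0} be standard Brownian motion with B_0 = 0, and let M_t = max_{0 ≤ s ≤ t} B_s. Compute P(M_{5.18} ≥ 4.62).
P(M_{5.18} ≥ 4.62) = 2·P(B_{5.18} ≥ 4.62) = 2(1 − Φ(4.62/√5.18)) ≈ 0.0424

By the reflection principle for Brownian motion, P(M_t ≥ a) = 2 · P(B_t ≥ a) for a ≥ 0. Since B_t ~ N(0, t), P(B_t ≥ 4.62) = 1 − Φ(4.62/√t) = 1 − Φ(4.62/√5.18) = 1 − Φ(2.0299). So
  P(M_{5.18} ≥ 4.62) = 2(1 − Φ(2.0299)) ≈ 0.0424.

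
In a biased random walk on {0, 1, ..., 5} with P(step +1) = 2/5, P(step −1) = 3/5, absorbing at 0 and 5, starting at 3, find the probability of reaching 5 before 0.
P(hit 5 before 0) = (1 − (3/2)^3) / (1 − (3/2)^5) = 76/211

Let u_k denote P(reach 5 before 0 | start at k). Boundary: u_0 = 0, u_5 = 1. Recurrence: u_k = 2/5·u_{k+1} + 3/5·u_{k-1} for 1 ≤ k ≤ 4. Try u_k = A + B·r^k with r = q/p = (3/5)/(2/5) = 3/2. Substitution satisfies the recurrence; boundary conditions give:
  u_k = (1 − r^k) / (1 − r^N) = (1 − (3/2)^3) / (1 − (3/2)^5) = 76/211.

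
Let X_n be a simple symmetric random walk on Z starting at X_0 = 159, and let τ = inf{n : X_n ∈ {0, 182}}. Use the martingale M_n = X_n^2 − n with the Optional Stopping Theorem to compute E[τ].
E[τ] = 3657

M_n = X_n^2 − n is a martingale (since E[X_{n+1}^2 | F_n] = X_n^2 + 1). By OST (τ has finite mean in a bounded region), E[M_τ] = E[M_0] = X_0^2 − 0 = 159^2 = 25281. Also E[M_τ] = E[X_τ^2] − E[τ]. The walk exits at 0 or 182, with P(hit 182 first) = 159/182, so E[X_τ^2] = 182^2 · 159/182 + 0 = 28938. Thus E[τ] = E[X_τ^2] − E[M_τ] = 28938 − 25281 = 3657 = 159(182 − 159) = 3657.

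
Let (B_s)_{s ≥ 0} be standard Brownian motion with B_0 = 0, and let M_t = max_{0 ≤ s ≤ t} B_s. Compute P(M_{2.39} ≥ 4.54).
P(M_{2.39} ≥ 4.54) = 2·P(B_{2.39} ≥ 4.54) = 2(1 − Φ(4.54/√2.39)) ≈ 0.0033

By the reflection principle for Brownian motion, P(M_t ≥ a) = 2 · P(B_t ≥ a) for a ≥ 0. Since B_t ~ N(0, t), P(B_t ≥ 4.54) = 1 − Φ(4.54/√t) = 1 − Φ(4.54/√2.39) = 1 − Φ(2.9367). So
  P(M_{2.39} ≥ 4.54) = 2(1 − Φ(2.9367)) ≈ 0.0033.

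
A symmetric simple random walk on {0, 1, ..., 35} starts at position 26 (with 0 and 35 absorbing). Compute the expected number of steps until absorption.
E[τ | X_0 = 26] = 234

Let v_k = E[τ | X_0 = k]. Boundary: v_0 = v_35 = 0. Recurrence: v_k = 1 + (v_{k-1} + v_{k+1})/2 for 1 ≤ k ≤ 34. The particular solution to v_k − (v_{k-1} + v_{k+1})/2 = 1 is v_k = −k^2. Adding homogeneous solution A + B k and matching boundaries gives v_k = k (35 − k). Substituting k = 26: v_26 = 26 · 9 = 234.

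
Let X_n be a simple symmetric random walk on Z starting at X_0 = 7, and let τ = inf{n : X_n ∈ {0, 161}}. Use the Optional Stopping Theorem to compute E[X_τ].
E[X_τ] = 7

X_n is a martingale and τ is a bounded-mean stopping time (indeed τ is finite a.s. with bounded expectation since the walk is in a bounded region). By the OST, E[X_τ] = E[X_0] = 7. Equivalently: E[X_τ] = 161 · P(hit 161 first) + 0 · P(hit 0 first) = 161 · (7/161) = 7.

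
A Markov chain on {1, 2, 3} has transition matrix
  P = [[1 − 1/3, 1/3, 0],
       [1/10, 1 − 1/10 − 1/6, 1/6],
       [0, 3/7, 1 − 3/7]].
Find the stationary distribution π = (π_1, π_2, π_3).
π = (27/152, 45/76, 35/152)

This is a birth-death chain on three states, which satisfies detailed balance: π_1 · P_{12} = π_2 · P_{21} and π_2 · P_{23} = π_3 · P_{32}.
From π_1 · 1/3 = π_2 · 1/10: π_2/π_1 = (1/3)/(1/10) = 10/3.
From π_2 · 1/6 = π_3 · 3/7: π_3/π_2 = (1/6)/(3/7) = 7/18.
Take π_1 proportional to 1; then unnormalized π = (1, 10/3, 35/27). Normalize by dividing by the sum 152/27:
  π = (27/152, 45/76, 35/152).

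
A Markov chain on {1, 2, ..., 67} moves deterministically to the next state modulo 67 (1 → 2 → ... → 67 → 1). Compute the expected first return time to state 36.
E[T_36 | X_0 = 36] = 67

The chain cycles deterministically, so starting at state 36 it returns in exactly 67 steps. Equivalently, the stationary distribution is uniform π_j = 1/67 for every state j, so by Kac's formula E[T_36] = 1/π_36 = 67.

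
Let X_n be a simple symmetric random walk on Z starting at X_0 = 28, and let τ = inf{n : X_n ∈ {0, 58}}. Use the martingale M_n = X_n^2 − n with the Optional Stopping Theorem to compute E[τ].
E[τ] = 840

M_n = X_n^2 − n is a martingale (since E[X_{n+1}^2 | F_n] = X_n^2 + 1). By OST (τ has finite mean in a bounded region), E[M_τ] = E[M_0] = X_0^2 − 0 = 28^2 = 784. Also E[M_τ] = E[X_τ^2] − E[τ]. The walk exits at 0 or 58, with P(hit 58 first) = 28/58, so E[X_τ^2] = 58^2 · 28/58 + 0 = 1624. Thus E[τ] = E[X_τ^2] − E[M_τ] = 1624 − 784 = 840 = 28(58 − 28) = 840.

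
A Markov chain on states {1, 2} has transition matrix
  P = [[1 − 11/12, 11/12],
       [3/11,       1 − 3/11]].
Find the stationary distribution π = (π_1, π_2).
π_1 = 36/157, π_2 = 121/157

Solve πP = π with π_1 + π_2 = 1. From πP = π: π_1 · (1 − 11/12) + π_2 · 3/11 = π_1 ⇒ π_2 · 3/11 = π_1 · 11/12 ⇒ π_2/π_1 = (11/12)/(3/11) = 121/36. Together with π_1 + π_2 = 1:
  π_1 = (3/11)/(11/12 + 3/11) = (3/11)/(157/132) = 36/157,
  π_2 = (11/12)/(11/12 + 3/11) = (11/12)/(157/132) = 121/157.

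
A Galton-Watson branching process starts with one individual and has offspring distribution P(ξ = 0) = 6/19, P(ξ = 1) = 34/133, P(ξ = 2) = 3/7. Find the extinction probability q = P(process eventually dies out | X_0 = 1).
q = 14/19

The pgf is f(s) = 6/19 + 34/133·s + 3/7·s². The extinction probability q is the smallest fixed point of f in [0, 1]. Setting s = f(s):
  3/7·s² + (34/133 − 1)·s + 6/19 = 0
  3/7·s² − (6/19 + 3/7)·s + 6/19 = 0
which factors as (s − 1)·(3/7·s − 6/19) = 0, giving roots s = 1 and s = (6/19)/(3/7) = 14/19.
Mean offspring μ = 34/133 + 2·3/7 = 148/133 > 1 (supercritical), so q < 1. The extinction probability is the smaller root: q = (6/19)/(3/7) = 14/19.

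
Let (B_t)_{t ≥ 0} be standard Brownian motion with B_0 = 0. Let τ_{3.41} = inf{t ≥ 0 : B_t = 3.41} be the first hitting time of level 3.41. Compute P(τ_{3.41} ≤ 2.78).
P(τ_{3.41} ≤ 2.78) = 2(1 − Φ(3.41/√2.78)) = 2(1 − Φ(2.0452)) ≈ 0.0408

By the reflection principle for standard BM, P(τ_b ≤ t) = 2 · P(B_t ≥ b). Since B_t ~ N(0, t), P(B_t ≥ 3.41) = 1 − Φ(3.41/√t) = 1 − Φ(3.41/√2.78) = 1 − Φ(2.0452) ≈ 0.02042. Doubling: P(τ_{3.41} ≤ 2.78) ≈ 2 · 0.02042 = 0.04084 ≈ 0.0408.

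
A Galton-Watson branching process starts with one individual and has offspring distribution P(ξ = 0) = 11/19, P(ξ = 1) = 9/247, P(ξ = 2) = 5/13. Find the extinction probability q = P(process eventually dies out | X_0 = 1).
q = 1

Mean offspring μ = 0·11/19 + 1·9/247 + 2·5/13 = 199/247 ≤ 1. For μ ≤ 1 with offspring not concentrated at 1, the Galton-Watson process goes extinct almost surely, so q = 1.
(Algebraic check: The pgf is f(s) = 11/19 + 9/247·s + 5/13·s². The extinction probability q is the smallest fixed point of f in [0, 1]. Setting s = f(s):
  5/13·s² + (9/247 − 1)·s + 11/19 = 0
  5/13·s² − (11/19 + 5/13)·s + 11/19 = 0
which factors as (s − 1)·(5/13·s − 11/19) = 0, giving roots s = 1 and s = (11/19)/(5/13) = 143/95. Since 143/95 ≥ 1, the smallest root in [0, 1] is s = 1.)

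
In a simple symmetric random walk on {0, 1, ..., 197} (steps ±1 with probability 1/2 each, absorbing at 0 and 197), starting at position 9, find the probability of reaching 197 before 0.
P(hit 197 before 0) = 9/197

Let u_k = P(hit 197 before 0 | start at k). Then u_0 = 0, u_197 = 1, and u_k = u_{k-1}/2 + u_{k+1}/2 for 1 ≤ k ≤ 196. This harmonic recurrence is solved by u_k = k/197, giving u_9 = 9/197.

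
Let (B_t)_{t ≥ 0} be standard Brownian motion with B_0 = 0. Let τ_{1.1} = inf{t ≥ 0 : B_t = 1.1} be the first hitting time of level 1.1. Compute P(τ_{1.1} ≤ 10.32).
P(τ_{1.1} ≤ 10.32) = 2(1 − Φ(1.1/√10.32)) = 2(1 − Φ(0.3424)) ≈ 0.7320

By the reflection principle for standard BM, P(τ_b ≤ t) = 2 · P(B_t ≥ b). Since B_t ~ N(0, t), P(B_t ≥ 1.1) = 1 − Φ(1.1/√t) = 1 − Φ(1.1/√10.32) = 1 − Φ(0.3424) ≈ 0.36602. Doubling: P(τ_{1.1} ≤ 10.32) ≈ 2 · 0.36602 = 0.73204 ≈ 0.7320.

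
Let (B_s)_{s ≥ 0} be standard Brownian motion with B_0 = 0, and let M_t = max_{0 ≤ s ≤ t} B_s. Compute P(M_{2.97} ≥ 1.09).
P(M_{2.97} ≥ 1.09) = 2·P(B_{2.97} ≥ 1.09) = 2(1 − Φ(1.09/√2.97)) ≈ 0.5271

By the reflection principle for Brownian motion, P(M_t ≥ a) = 2 · P(B_t ≥ a) for a ≥ 0. Since B_t ~ N(0, t), P(B_t ≥ 1.09) = 1 − Φ(1.09/√t) = 1 − Φ(1.09/√2.97) = 1 − Φ(0.6325). So
  P(M_{2.97} ≥ 1.09) = 2(1 − Φ(0.6325)) ≈ 0.5271.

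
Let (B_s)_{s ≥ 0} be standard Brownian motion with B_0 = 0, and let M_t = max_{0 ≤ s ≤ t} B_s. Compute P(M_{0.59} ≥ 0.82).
P(M_{0.59} ≥ 0.82) = 2·P(B_{0.59} ≥ 0.82) = 2(1 − Φ(0.82/√0.59)) ≈ 0.2857

By the reflection principle for Brownian motion, P(M_t ≥ a) = 2 · P(B_t ≥ a) for a ≥ 0. Since B_t ~ N(0, t), P(B_t ≥ 0.82) = 1 − Φ(0.82/√t) = 1 − Φ(0.82/√0.59) = 1 − Φ(1.0675). So
  P(M_{0.59} ≥ 0.82) = 2(1 − Φ(1.0675)) ≈ 0.2857.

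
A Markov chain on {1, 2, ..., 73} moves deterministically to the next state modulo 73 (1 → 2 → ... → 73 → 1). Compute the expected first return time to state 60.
E[T_60 | X_0 = 60] = 73

The chain cycles deterministically, so starting at state 60 it returns in exactly 73 steps. Equivalently, the stationary distribution is uniform π_j = 1/73 for every state j, so by Kac's formula E[T_60] = 1/π_60 = 73.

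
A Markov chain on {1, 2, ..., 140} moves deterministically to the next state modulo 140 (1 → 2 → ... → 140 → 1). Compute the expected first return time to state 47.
E[T_47 | X_0 = 47] = 140

The chain cycles deterministically, so starting at state 47 it returns in exactly 140 steps. Equivalently, the stationary distribution is uniform π_j = 1/140 for every state j, so by Kac's formula E[T_47] = 1/π_47 = 140.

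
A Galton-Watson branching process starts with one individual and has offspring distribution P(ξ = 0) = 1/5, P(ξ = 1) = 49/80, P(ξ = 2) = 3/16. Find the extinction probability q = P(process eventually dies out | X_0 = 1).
q = 1

Mean offspring μ = 0·1/5 + 1·49/80 + 2·3/16 = 79/80 ≤ 1. For μ ≤ 1 with offspring not concentrated at 1, the Galton-Watson process goes extinct almost surely, so q = 1.
(Algebraic check: The pgf is f(s) = 1/5 + 49/80·s + 3/16·s². The extinction probability q is the smallest fixed point of f in [0, 1]. Setting s = f(s):
  3/16·s² + (49/80 − 1)·s + 1/5 = 0
  3/16·s² − (1/5 + 3/16)·s + 1/5 = 0
which factors as (s − 1)·(3/16·s − 1/5) = 0, giving roots s = 1 and s = (1/5)/(3/16) = 16/15. Since 16/15 ≥ 1, the smallest root in [0, 1] is s = 1.)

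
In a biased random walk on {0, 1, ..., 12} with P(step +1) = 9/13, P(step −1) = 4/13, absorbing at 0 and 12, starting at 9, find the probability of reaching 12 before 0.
P(hit 12 before 0) = (1 − (4/9)^9) / (1 − (4/9)^12) = 424418697/424680841

Let u_k denote P(reach 12 before 0 | start at k). Boundary: u_0 = 0, u_12 = 1. Recurrence: u_k = 9/13·u_{k+1} + 4/13·u_{k-1} for 1 ≤ k ≤ 11. Try u_k = A + B·r^k with r = q/p = (4/13)/(9/13) = 4/9. Substitution satisfies the recurrence; boundary conditions give:
  u_k = (1 − r^k) / (1 − r^N) = (1 − (4/9)^9) / (1 − (4/9)^12) = 424418697/424680841.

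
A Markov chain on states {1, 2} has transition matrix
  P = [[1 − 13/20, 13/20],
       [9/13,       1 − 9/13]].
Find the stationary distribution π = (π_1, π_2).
π_1 = 180/349, π_2 = 169/349

Solve πP = π with π_1 + π_2 = 1. From πP = π: π_1 · (1 − 13/20) + π_2 · 9/13 = π_1 ⇒ π_2 · 9/13 = π_1 · 13/20 ⇒ π_2/π_1 = (13/20)/(9/13) = 169/180. Together with π_1 + π_2 = 1:
  π_1 = (9/13)/(13/20 + 9/13) = (9/13)/(349/260) = 180/349,
  π_2 = (13/20)/(13/20 + 9/13) = (13/20)/(349/260) = 169/349.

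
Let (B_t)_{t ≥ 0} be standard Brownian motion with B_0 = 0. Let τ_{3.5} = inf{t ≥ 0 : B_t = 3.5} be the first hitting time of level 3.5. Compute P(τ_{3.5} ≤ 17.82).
P(τ_{3.5} ≤ 17.82) = 2(1 − Φ(3.5/√17.82)) = 2(1 − Φ(0.8291)) ≈ 0.4070

By the reflection principle for standard BM, P(τ_b ≤ t) = 2 · P(B_t ≥ b). Since B_t ~ N(0, t), P(B_t ≥ 3.5) = 1 − Φ(3.5/√t) = 1 − Φ(3.5/√17.82) = 1 − Φ(0.8291) ≈ 0.20352. Doubling: P(τ_{3.5} ≤ 17.82) ≈ 2 · 0.20352 = 0.40704 ≈ 0.4070.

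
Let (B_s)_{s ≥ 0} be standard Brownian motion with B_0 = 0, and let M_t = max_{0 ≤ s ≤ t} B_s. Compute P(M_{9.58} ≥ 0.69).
P(M_{9.58} ≥ 0.69) = 2·P(B_{9.58} ≥ 0.69) = 2(1 − Φ(0.69/√9.58)) ≈ 0.8236

By the reflection principle for Brownian motion, P(M_t ≥ a) = 2 · P(B_t ≥ a) for a ≥ 0. Since B_t ~ N(0, t), P(B_t ≥ 0.69) = 1 − Φ(0.69/√t) = 1 − Φ(0.69/√9.58) = 1 − Φ(0.2229). So
  P(M_{9.58} ≥ 0.69) = 2(1 − Φ(0.2229)) ≈ 0.8236.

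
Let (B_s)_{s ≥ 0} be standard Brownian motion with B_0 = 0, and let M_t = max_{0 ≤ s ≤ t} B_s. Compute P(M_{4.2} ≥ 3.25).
P(M_{4.2} ≥ 3.25) = 2·P(B_{4.2} ≥ 3.25) = 2(1 − Φ(3.25/√4.2)) ≈ 0.1128

By the reflection principle for Brownian motion, P(M_t ≥ a) = 2 · P(B_t ≥ a) for a ≥ 0. Since B_t ~ N(0, t), P(B_t ≥ 3.25) = 1 − Φ(3.25/√t) = 1 − Φ(3.25/√4.2) = 1 − Φ(1.5858). So
  P(M_{4.2} ≥ 3.25) = 2(1 − Φ(1.5858)) ≈ 0.1128.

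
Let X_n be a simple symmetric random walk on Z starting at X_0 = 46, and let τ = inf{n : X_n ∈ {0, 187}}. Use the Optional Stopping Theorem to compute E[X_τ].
E[X_τ] = 46

X_n is a martingale and τ is a bounded-mean stopping time (indeed τ is finite a.s. with bounded expectation since the walk is in a bounded region). By the OST, E[X_τ] = E[X_0] = 46. Equivalently: E[X_τ] = 187 · P(hit 187 first) + 0 · P(hit 0 first) = 187 · (46/187) = 46.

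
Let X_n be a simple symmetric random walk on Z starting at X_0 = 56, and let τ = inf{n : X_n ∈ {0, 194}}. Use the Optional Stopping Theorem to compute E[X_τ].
E[X_τ] = 56

X_n is a martingale and τ is a bounded-mean stopping time (indeed τ is finite a.s. with bounded expectation since the walk is in a bounded region). By the OST, E[X_τ] = E[X_0] = 56. Equivalently: E[X_τ] = 194 · P(hit 194 first) + 0 · P(hit 0 first) = 194 · (56/194) = 56.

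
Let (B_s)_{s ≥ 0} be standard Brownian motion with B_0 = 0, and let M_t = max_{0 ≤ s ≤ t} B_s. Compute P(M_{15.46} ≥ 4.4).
P(M_{15.46} ≥ 4.4) = 2·P(B_{15.46} ≥ 4.4) = 2(1 − Φ(4.4/√15.46)) ≈ 0.2631

By the reflection principle for Brownian motion, P(M_t ≥ a) = 2 · P(B_t ≥ a) for a ≥ 0. Since B_t ~ N(0, t), P(B_t ≥ 4.4) = 1 − Φ(4.4/√t) = 1 − Φ(4.4/√15.46) = 1 − Φ(1.1190). So
  P(M_{15.46} ≥ 4.4) = 2(1 − Φ(1.1190)) ≈ 0.2631.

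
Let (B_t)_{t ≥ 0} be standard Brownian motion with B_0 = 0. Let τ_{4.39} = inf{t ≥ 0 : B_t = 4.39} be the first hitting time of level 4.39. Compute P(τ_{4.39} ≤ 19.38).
P(τ_{4.39} ≤ 19.38) = 2(1 − Φ(4.39/√19.38)) = 2(1 − Φ(0.9972)) ≈ 0.3187

By the reflection principle for standard BM, P(τ_b ≤ t) = 2 · P(B_t ≥ b). Since B_t ~ N(0, t), P(B_t ≥ 4.39) = 1 − Φ(4.39/√t) = 1 − Φ(4.39/√19.38) = 1 − Φ(0.9972) ≈ 0.15933. Doubling: P(τ_{4.39} ≤ 19.38) ≈ 2 · 0.15933 = 0.31866 ≈ 0.3187.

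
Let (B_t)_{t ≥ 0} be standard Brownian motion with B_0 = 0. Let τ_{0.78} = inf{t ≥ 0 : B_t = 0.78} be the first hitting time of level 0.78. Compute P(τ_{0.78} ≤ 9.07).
P(τ_{0.78} ≤ 9.07) = 2(1 − Φ(0.78/√9.07)) = 2(1 − Φ(0.2590)) ≈ 0.7956

By the reflection principle for standard BM, P(τ_b ≤ t) = 2 · P(B_t ≥ b). Since B_t ~ N(0, t), P(B_t ≥ 0.78) = 1 − Φ(0.78/√t) = 1 − Φ(0.78/√9.07) = 1 − Φ(0.2590) ≈ 0.39782. Doubling: P(τ_{0.78} ≤ 9.07) ≈ 2 · 0.39782 = 0.79564 ≈ 0.7956.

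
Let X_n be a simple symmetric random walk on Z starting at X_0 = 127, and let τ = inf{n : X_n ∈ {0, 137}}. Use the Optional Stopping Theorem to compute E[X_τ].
E[X_τ] = 127

X_n is a martingale and τ is a bounded-mean stopping time (indeed τ is finite a.s. with bounded expectation since the walk is in a bounded region). By the OST, E[X_τ] = E[X_0] = 127. Equivalently: E[X_τ] = 137 · P(hit 137 first) + 0 · P(hit 0 first) = 137 · (127/137) = 127.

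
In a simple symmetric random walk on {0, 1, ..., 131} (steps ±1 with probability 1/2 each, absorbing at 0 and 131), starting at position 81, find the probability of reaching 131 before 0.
P(hit 131 before 0) = 81/131

Let u_k = P(hit 131 before 0 | start at k). Then u_0 = 0, u_131 = 1, and u_k = u_{k-1}/2 + u_{k+1}/2 for 1 ≤ k ≤ 130. This harmonic recurrence is solved by u_k = k/131, giving u_81 = 81/131.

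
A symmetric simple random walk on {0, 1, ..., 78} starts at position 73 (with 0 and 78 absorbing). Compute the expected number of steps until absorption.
E[τ | X_0 = 73] = 365

Let v_k = E[τ | X_0 = k]. Boundary: v_0 = v_78 = 0. Recurrence: v_k = 1 + (v_{k-1} + v_{k+1})/2 for 1 ≤ k ≤ 77. The particular solution to v_k − (v_{k-1} + v_{k+1})/2 = 1 is v_k = −k^2. Adding homogeneous solution A + B k and matching boundaries gives v_k = k (78 − k). Substituting k = 73: v_73 = 73 · 5 = 365.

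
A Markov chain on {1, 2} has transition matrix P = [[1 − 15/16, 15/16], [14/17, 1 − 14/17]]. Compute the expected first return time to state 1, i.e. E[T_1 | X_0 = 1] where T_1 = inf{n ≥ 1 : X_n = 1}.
E[T_1 | X_0 = 1] = 1/π_1 = 479/224

For an irreducible recurrent Markov chain with stationary distribution π, E[T_i | X_0 = i] = 1/π_i (Kac's formula). Here π_1 = (14/17)/(15/16 + 14/17) = (14/17)/(479/272) = 224/479, so E[T_1 | X_0 = 1] = 1/π_1 = (15/16 + 14/17)/(14/17) = (479/272)/(14/17) = 479/224.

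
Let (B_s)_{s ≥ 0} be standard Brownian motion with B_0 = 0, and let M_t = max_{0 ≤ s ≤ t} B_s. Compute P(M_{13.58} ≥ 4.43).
P(M_{13.58} ≥ 4.43) = 2·P(B_{13.58} ≥ 4.43) = 2(1 − Φ(4.43/√13.58)) ≈ 0.2293

By the reflection principle for Brownian motion, P(M_t ≥ a) = 2 · P(B_t ≥ a) for a ≥ 0. Since B_t ~ N(0, t), P(B_t ≥ 4.43) = 1 − Φ(4.43/√t) = 1 − Φ(4.43/√13.58) = 1 − Φ(1.2021). So
  P(M_{13.58} ≥ 4.43) = 2(1 − Φ(1.2021)) ≈ 0.2293.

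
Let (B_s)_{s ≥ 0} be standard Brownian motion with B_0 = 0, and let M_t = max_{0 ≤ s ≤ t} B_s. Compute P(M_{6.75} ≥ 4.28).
P(M_{6.75} ≥ 4.28) = 2·P(B_{6.75} ≥ 4.28) = 2(1 − Φ(4.28/√6.75)) ≈ 0.0995

By the reflection principle for Brownian motion, P(M_t ≥ a) = 2 · P(B_t ≥ a) for a ≥ 0. Since B_t ~ N(0, t), P(B_t ≥ 4.28) = 1 − Φ(4.28/√t) = 1 − Φ(4.28/√6.75) = 1 − Φ(1.6474). So
  P(M_{6.75} ≥ 4.28) = 2(1 − Φ(1.6474)) ≈ 0.0995.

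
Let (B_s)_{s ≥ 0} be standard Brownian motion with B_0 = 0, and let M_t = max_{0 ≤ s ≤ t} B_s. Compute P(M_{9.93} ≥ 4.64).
P(M_{9.93} ≥ 4.64) = 2·P(B_{9.93} ≥ 4.64) = 2(1 − Φ(4.64/√9.93)) ≈ 0.1409

By the reflection principle for Brownian motion, P(M_t ≥ a) = 2 · P(B_t ≥ a) for a ≥ 0. Since B_t ~ N(0, t), P(B_t ≥ 4.64) = 1 − Φ(4.64/√t) = 1 − Φ(4.64/√9.93) = 1 − Φ(1.4725). So
  P(M_{9.93} ≥ 4.64) = 2(1 − Φ(1.4725)) ≈ 0.1409.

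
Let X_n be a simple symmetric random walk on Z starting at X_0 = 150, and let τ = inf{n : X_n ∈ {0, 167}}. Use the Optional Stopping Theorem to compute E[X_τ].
E[X_τ] = 150

X_n is a martingale and τ is a bounded-mean stopping time (indeed τ is finite a.s. with bounded expectation since the walk is in a bounded region). By the OST, E[X_τ] = E[X_0] = 150. Equivalently: E[X_τ] = 167 · P(hit 167 first) + 0 · P(hit 0 first) = 167 · (150/167) = 150.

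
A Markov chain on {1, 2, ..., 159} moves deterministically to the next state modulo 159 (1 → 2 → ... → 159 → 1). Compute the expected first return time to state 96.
E[T_96 | X_0 = 96] = 159

The chain cycles deterministically, so starting at state 96 it returns in exactly 159 steps. Equivalently, the stationary distribution is uniform π_j = 1/159 for every state j, so by Kac's formula E[T_96] = 1/π_96 = 159.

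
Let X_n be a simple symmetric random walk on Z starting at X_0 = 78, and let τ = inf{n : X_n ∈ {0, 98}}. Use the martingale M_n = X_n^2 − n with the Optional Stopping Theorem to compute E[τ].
E[τ] = 1560

M_n = X_n^2 − n is a martingale (since E[X_{n+1}^2 | F_n] = X_n^2 + 1). By OST (τ has finite mean in a bounded region), E[M_τ] = E[M_0] = X_0^2 − 0 = 78^2 = 6084. Also E[M_τ] = E[X_τ^2] − E[τ]. The walk exits at 0 or 98, with P(hit 98 first) = 78/98, so E[X_τ^2] = 98^2 · 78/98 + 0 = 7644. Thus E[τ] = E[X_τ^2] − E[M_τ] = 7644 − 6084 = 1560 = 78(98 − 78) = 1560.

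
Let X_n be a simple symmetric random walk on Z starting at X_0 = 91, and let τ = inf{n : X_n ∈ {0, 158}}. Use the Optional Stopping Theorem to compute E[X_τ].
E[X_τ] = 91

X_n is a martingale and τ is a bounded-mean stopping time (indeed τ is finite a.s. with bounded expectation since the walk is in a bounded region). By the OST, E[X_τ] = E[X_0] = 91. Equivalently: E[X_τ] = 158 · P(hit 158 first) + 0 · P(hit 0 first) = 158 · (91/158) = 91.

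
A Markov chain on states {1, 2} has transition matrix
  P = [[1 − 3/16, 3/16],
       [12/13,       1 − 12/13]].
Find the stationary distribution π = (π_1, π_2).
π_1 = 64/77, π_2 = 13/77

Solve πP = π with π_1 + π_2 = 1. From πP = π: π_1 · (1 − 3/16) + π_2 · 12/13 = π_1 ⇒ π_2 · 12/13 = π_1 · 3/16 ⇒ π_2/π_1 = (3/16)/(12/13) = 13/64. Together with π_1 + π_2 = 1:
  π_1 = (12/13)/(3/16 + 12/13) = (12/13)/(231/208) = 64/77,
  π_2 = (3/16)/(3/16 + 12/13) = (3/16)/(231/208) = 13/77.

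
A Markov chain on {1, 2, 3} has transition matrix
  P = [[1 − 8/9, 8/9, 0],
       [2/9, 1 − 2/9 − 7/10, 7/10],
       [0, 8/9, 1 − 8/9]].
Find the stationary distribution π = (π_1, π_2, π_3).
π = (20/163, 80/163, 63/163)

This is a birth-death chain on three states, which satisfies detailed balance: π_1 · P_{12} = π_2 · P_{21} and π_2 · P_{23} = π_3 · P_{32}.
From π_1 · 8/9 = π_2 · 2/9: π_2/π_1 = (8/9)/(2/9) = 4.
From π_2 · 7/10 = π_3 · 8/9: π_3/π_2 = (7/10)/(8/9) = 63/80.
Take π_1 proportional to 1; then unnormalized π = (1, 4, 63/20). Normalize by dividing by the sum 163/20:
  π = (20/163, 80/163, 63/163).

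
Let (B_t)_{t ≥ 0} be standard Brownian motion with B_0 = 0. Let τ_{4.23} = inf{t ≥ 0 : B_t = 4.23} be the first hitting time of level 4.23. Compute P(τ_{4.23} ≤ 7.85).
P(τ_{4.23} ≤ 7.85) = 2(1 − Φ(4.23/√7.85)) = 2(1 − Φ(1.5098)) ≈ 0.1311

By the reflection principle for standard BM, P(τ_b ≤ t) = 2 · P(B_t ≥ b). Since B_t ~ N(0, t), P(B_t ≥ 4.23) = 1 − Φ(4.23/√t) = 1 − Φ(4.23/√7.85) = 1 − Φ(1.5098) ≈ 0.06555. Doubling: P(τ_{4.23} ≤ 7.85) ≈ 2 · 0.06555 = 0.13110 ≈ 0.1311.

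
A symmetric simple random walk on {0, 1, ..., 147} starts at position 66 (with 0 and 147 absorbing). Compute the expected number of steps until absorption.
E[τ | X_0 = 66] = 5346

Let v_k = E[τ | X_0 = k]. Boundary: v_0 = v_147 = 0. Recurrence: v_k = 1 + (v_{k-1} + v_{k+1})/2 for 1 ≤ k ≤ 146. The particular solution to v_k − (v_{k-1} + v_{k+1})/2 = 1 is v_k = −k^2. Adding homogeneous solution A + B k and matching boundaries gives v_k = k (147 − k). Substituting k = 66: v_66 = 66 · 81 = 5346.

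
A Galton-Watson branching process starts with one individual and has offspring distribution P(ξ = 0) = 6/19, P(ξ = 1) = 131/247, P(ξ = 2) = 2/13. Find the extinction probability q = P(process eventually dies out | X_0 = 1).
q = 1

Mean offspring μ = 0·6/19 + 1·131/247 + 2·2/13 = 207/247 ≤ 1. For μ ≤ 1 with offspring not concentrated at 1, the Galton-Watson process goes extinct almost surely, so q = 1.
(Algebraic check: The pgf is f(s) = 6/19 + 131/247·s + 2/13·s². The extinction probability q is the smallest fixed point of f in [0, 1]. Setting s = f(s):
  2/13·s² + (131/247 − 1)·s + 6/19 = 0
  2/13·s² − (6/19 + 2/13)·s + 6/19 = 0
which factors as (s − 1)·(2/13·s − 6/19) = 0, giving roots s = 1 and s = (6/19)/(2/13) = 39/19. Since 39/19 ≥ 1, the smallest root in [0, 1] is s = 1.)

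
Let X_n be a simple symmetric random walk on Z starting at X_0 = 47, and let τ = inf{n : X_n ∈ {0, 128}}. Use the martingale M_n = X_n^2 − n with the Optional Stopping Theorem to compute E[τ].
E[τ] = 3807

M_n = X_n^2 − n is a martingale (since E[X_{n+1}^2 | F_n] = X_n^2 + 1). By OST (τ has finite mean in a bounded region), E[M_τ] = E[M_0] = X_0^2 − 0 = 47^2 = 2209. Also E[M_τ] = E[X_τ^2] − E[τ]. The walk exits at 0 or 128, with P(hit 128 first) = 47/128, so E[X_τ^2] = 128^2 · 47/128 + 0 = 6016. Thus E[τ] = E[X_τ^2] − E[M_τ] = 6016 − 2209 = 3807 = 47(128 − 47) = 3807.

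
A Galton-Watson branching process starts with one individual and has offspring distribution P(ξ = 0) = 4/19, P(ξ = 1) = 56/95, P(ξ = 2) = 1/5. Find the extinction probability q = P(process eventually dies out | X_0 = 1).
q = 1

Mean offspring μ = 0·4/19 + 1·56/95 + 2·1/5 = 94/95 ≤ 1. For μ ≤ 1 with offspring not concentrated at 1, the Galton-Watson process goes extinct almost surely, so q = 1.
(Algebraic check: The pgf is f(s) = 4/19 + 56/95·s + 1/5·s². The extinction probability q is the smallest fixed point of f in [0, 1]. Setting s = f(s):
  1/5·s² + (56/95 − 1)·s + 4/19 = 0
  1/5·s² − (4/19 + 1/5)·s + 4/19 = 0
which factors as (s − 1)·(1/5·s − 4/19) = 0, giving roots s = 1 and s = (4/19)/(1/5) = 20/19. Since 20/19 ≥ 1, the smallest root in [0, 1] is s = 1.)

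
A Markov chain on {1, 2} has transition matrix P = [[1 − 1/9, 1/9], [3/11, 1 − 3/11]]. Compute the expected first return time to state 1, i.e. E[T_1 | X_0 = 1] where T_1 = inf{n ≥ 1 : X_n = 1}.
E[T_1 | X_0 = 1] = 1/π_1 = 38/27

For an irreducible recurrent Markov chain with stationary distribution π, E[T_i | X_0 = i] = 1/π_i (Kac's formula). Here π_1 = (3/11)/(1/9 + 3/11) = (3/11)/(38/99) = 27/38, so E[T_1 | X_0 = 1] = 1/π_1 = (1/9 + 3/11)/(3/11) = (38/99)/(3/11) = 38/27.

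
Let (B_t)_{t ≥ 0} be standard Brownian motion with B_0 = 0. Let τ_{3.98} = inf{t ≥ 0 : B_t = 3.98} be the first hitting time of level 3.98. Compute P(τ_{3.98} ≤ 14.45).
P(τ_{3.98} ≤ 14.45) = 2(1 − Φ(3.98/√14.45)) = 2(1 − Φ(1.0470)) ≈ 0.2951

By the reflection principle for standard BM, P(τ_b ≤ t) = 2 · P(B_t ≥ b). Since B_t ~ N(0, t), P(B_t ≥ 3.98) = 1 − Φ(3.98/√t) = 1 − Φ(3.98/√14.45) = 1 − Φ(1.0470) ≈ 0.14755. Doubling: P(τ_{3.98} ≤ 14.45) ≈ 2 · 0.14755 = 0.29510 ≈ 0.2951.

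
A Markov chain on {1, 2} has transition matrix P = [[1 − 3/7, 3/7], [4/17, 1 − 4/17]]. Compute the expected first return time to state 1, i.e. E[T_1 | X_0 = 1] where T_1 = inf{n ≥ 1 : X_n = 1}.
E[T_1 | X_0 = 1] = 1/π_1 = 79/28

For an irreducible recurrent Markov chain with stationary distribution π, E[T_i | X_0 = i] = 1/π_i (Kac's formula). Here π_1 = (4/17)/(3/7 + 4/17) = (4/17)/(79/119) = 28/79, so E[T_1 | X_0 = 1] = 1/π_1 = (3/7 + 4/17)/(4/17) = (79/119)/(4/17) = 79/28.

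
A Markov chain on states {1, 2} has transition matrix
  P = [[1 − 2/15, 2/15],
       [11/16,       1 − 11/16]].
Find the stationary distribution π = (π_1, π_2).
π_1 = 165/197, π_2 = 32/197

Solve πP = π with π_1 + π_2 = 1. From πP = π: π_1 · (1 − 2/15) + π_2 · 11/16 = π_1 ⇒ π_2 · 11/16 = π_1 · 2/15 ⇒ π_2/π_1 = (2/15)/(11/16) = 32/165. Together with π_1 + π_2 = 1:
  π_1 = (11/16)/(2/15 + 11/16) = (11/16)/(197/240) = 165/197,
  π_2 = (2/15)/(2/15 + 11/16) = (2/15)/(197/240) = 32/197.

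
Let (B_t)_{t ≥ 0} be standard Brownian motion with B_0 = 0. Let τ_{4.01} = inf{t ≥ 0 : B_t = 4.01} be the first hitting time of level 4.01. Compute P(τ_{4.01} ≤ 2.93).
P(τ_{4.01} ≤ 2.93) = 2(1 − Φ(4.01/√2.93)) = 2(1 − Φ(2.3427)) ≈ 0.0191

By the reflection principle for standard BM, P(τ_b ≤ t) = 2 · P(B_t ≥ b). Since B_t ~ N(0, t), P(B_t ≥ 4.01) = 1 − Φ(4.01/√t) = 1 − Φ(4.01/√2.93) = 1 − Φ(2.3427) ≈ 0.00957. Doubling: P(τ_{4.01} ≤ 2.93) ≈ 2 · 0.00957 = 0.01914 ≈ 0.0191.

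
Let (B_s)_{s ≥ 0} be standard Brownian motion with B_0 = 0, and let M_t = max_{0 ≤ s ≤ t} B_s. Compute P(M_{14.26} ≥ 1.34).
P(M_{14.26} ≥ 1.34) = 2·P(B_{14.26} ≥ 1.34) = 2(1 − Φ(1.34/√14.26)) ≈ 0.7227

By the reflection principle for Brownian motion, P(M_t ≥ a) = 2 · P(B_t ≥ a) for a ≥ 0. Since B_t ~ N(0, t), P(B_t ≥ 1.34) = 1 − Φ(1.34/√t) = 1 − Φ(1.34/√14.26) = 1 − Φ(0.3549). So
  P(M_{14.26} ≥ 1.34) = 2(1 − Φ(0.3549)) ≈ 0.7227.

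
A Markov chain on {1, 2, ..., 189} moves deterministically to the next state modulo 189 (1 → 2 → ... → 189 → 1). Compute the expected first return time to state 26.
E[T_26 | X_0 = 26] = 189

The chain cycles deterministically, so starting at state 26 it returns in exactly 189 steps. Equivalently, the stationary distribution is uniform π_j = 1/189 for every state j, so by Kac's formula E[T_26] = 1/π_26 = 189.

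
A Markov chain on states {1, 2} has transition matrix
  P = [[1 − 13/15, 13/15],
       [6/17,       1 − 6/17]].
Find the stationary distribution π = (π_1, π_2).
π_1 = 90/311, π_2 = 221/311

Solve πP = π with π_1 + π_2 = 1. From πP = π: π_1 · (1 − 13/15) + π_2 · 6/17 = π_1 ⇒ π_2 · 6/17 = π_1 · 13/15 ⇒ π_2/π_1 = (13/15)/(6/17) = 221/90. Together with π_1 + π_2 = 1:
  π_1 = (6/17)/(13/15 + 6/17) = (6/17)/(311/255) = 90/311,
  π_2 = (13/15)/(13/15 + 6/17) = (13/15)/(311/255) = 221/311.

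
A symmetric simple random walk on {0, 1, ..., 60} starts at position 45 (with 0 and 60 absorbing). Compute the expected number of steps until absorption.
E[τ | X_0 = 45] = 675

Let v_k = E[τ | X_0 = k]. Boundary: v_0 = v_60 = 0. Recurrence: v_k = 1 + (v_{k-1} + v_{k+1})/2 for 1 ≤ k ≤ 59. The particular solution to v_k − (v_{k-1} + v_{k+1})/2 = 1 is v_k = −k^2. Adding homogeneous solution A + B k and matching boundaries gives v_k = k (60 − k). Substituting k = 45: v_45 = 45 · 15 = 675.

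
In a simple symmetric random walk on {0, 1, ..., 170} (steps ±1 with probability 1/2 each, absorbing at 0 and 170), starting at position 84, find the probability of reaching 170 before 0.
P(hit 170 before 0) = 84/170 = 42/85

Let u_k = P(hit 170 before 0 | start at k). Then u_0 = 0, u_170 = 1, and u_k = u_{k-1}/2 + u_{k+1}/2 for 1 ≤ k ≤ 169. This harmonic recurrence is solved by u_k = k/170, giving u_84 = 84/170 = 42/85.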